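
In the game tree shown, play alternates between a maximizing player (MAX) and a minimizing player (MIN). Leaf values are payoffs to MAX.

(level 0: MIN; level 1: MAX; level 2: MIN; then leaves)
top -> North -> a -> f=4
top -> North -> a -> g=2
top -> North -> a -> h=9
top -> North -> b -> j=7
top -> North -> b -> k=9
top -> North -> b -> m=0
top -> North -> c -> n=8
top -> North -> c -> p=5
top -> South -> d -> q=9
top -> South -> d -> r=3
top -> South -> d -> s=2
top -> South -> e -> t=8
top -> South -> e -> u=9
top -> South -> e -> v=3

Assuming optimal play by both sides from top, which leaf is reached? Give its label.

v

a (MIN): min(4, 2, 9) = 2
b (MIN): min(7, 9, 0) = 0
c (MIN): min(8, 5) = 5
North (MAX): max(2, 0, 5) = 5
d (MIN): min(9, 3, 2) = 2
e (MIN): min(8, 9, 3) = 3
South (MAX): max(2, 3) = 3
top (MIN): min(5, 3) = 3
At top, MIN picks South (lowest: 3).
At South, MAX picks e (highest: 3).
At e, MIN picks v (lowest: 3).
Terminal value 3.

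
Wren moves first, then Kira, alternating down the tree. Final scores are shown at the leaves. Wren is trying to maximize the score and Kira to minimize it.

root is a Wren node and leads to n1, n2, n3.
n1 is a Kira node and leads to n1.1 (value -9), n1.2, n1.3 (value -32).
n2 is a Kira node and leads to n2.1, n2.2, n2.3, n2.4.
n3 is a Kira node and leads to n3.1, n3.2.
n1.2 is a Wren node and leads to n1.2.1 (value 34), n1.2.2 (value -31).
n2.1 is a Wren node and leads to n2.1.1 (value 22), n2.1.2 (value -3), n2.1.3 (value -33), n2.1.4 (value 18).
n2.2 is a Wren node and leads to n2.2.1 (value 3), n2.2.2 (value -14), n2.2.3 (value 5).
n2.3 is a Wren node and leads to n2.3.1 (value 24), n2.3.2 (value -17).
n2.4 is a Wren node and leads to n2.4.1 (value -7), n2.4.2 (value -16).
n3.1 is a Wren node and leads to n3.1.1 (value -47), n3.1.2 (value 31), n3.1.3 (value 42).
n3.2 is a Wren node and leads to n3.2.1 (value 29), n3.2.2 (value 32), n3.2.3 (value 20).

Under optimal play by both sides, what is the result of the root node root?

32

n1.2 (Wren): max(34, -31) = 34
n1 (Kira): min(-9, 34, -32) = -32
n2.1 (Wren): max(22, -3, -33, 18) = 22
n2.2 (Wren): max(3, -14, 5) = 5
n2.3 (Wren): max(24, -17) = 24
n2.4 (Wren): max(-7, -16) = -7
n2 (Kira): min(22, 5, 24, -7) = -7
n3.1 (Wren): max(-47, 31, 42) = 42
n3.2 (Wren): max(29, 32, 20) = 32
n3 (Kira): min(42, 32) = 32
root (Wren): max(-32, -7, 32) = 32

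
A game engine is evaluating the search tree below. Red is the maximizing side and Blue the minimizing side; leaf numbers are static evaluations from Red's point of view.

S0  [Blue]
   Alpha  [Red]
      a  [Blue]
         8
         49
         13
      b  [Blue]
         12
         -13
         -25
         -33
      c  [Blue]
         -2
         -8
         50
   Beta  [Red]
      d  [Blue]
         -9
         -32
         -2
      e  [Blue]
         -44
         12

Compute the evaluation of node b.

b (Blue): min(12, -13, -25, -33) = -33

-33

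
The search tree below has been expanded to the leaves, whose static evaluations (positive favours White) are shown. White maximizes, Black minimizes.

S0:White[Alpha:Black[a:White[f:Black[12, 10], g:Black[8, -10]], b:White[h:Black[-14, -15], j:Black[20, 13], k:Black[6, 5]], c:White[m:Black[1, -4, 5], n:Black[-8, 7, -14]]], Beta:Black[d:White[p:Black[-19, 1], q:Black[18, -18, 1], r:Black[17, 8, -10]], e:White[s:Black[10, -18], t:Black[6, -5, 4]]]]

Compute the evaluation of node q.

q (Black): min(18, -18, 1) = -18

-18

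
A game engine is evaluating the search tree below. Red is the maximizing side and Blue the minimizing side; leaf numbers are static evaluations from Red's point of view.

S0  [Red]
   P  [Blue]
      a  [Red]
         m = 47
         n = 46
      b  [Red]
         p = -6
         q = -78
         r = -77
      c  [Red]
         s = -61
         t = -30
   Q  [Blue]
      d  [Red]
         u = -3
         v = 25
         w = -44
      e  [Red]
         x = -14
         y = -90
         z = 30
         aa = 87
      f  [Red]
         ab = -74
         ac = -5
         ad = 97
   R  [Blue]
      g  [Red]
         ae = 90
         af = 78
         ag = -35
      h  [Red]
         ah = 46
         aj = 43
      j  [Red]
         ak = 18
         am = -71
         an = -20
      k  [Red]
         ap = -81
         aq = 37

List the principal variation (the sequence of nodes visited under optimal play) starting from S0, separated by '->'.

S0 -> Q -> d -> v

a (Red): max(47, 46) = 47
b (Red): max(-6, -78, -77) = -6
c (Red): max(-61, -30) = -30
P (Blue): min(47, -6, -30) = -30
d (Red): max(-3, 25, -44) = 25
e (Red): max(-14, -90, 30, 87) = 87
f (Red): max(-74, -5, 97) = 97
Q (Blue): min(25, 87, 97) = 25
g (Red): max(90, 78, -35) = 90
h (Red): max(46, 43) = 46
j (Red): max(18, -71, -20) = 18
k (Red): max(-81, 37) = 37
R (Blue): min(90, 46, 18, 37) = 18
S0 (Red): max(-30, 25, 18) = 25
At S0, Red picks Q (highest: 25).
At Q, Blue picks d (lowest: 25).
At d, Red picks v (highest: 25).
Terminal value 25.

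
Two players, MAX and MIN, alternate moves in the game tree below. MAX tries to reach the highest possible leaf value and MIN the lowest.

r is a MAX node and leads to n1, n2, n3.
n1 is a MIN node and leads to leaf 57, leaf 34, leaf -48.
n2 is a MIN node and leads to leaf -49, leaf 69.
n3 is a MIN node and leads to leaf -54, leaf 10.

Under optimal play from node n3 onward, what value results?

-54

n3 (MIN): min(-54, 10) = -54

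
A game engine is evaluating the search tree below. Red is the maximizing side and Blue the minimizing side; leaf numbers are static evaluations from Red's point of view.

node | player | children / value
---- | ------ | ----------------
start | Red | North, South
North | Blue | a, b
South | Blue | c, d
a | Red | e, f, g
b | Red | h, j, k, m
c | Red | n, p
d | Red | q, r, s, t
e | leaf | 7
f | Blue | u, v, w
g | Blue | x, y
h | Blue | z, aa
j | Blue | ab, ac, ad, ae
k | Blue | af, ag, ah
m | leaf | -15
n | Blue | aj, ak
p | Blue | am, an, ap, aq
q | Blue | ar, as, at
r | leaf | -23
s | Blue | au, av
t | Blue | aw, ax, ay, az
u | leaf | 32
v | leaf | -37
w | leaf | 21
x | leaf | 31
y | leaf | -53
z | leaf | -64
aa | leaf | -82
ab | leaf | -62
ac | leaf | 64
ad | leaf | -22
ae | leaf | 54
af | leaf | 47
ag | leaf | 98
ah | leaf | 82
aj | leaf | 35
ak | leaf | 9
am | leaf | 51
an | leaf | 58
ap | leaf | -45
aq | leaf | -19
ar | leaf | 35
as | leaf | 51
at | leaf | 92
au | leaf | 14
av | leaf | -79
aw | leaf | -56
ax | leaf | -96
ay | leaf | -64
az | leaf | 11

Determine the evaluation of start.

f (Blue): min(32, -37, 21) = -37
g (Blue): min(31, -53) = -53
a (Red): max(7, -37, -53) = 7
h (Blue): min(-64, -82) = -82
j (Blue): min(-62, 64, -22, 54) = -62
k (Blue): min(47, 98, 82) = 47
b (Red): max(-82, -62, 47, -15) = 47
North (Blue): min(7, 47) = 7
n (Blue): min(35, 9) = 9
p (Blue): min(51, 58, -45, -19) = -45
c (Red): max(9, -45) = 9
q (Blue): min(35, 51, 92) = 35
s (Blue): min(14, -79) = -79
t (Blue): min(-56, -96, -64, 11) = -96
d (Red): max(35, -23, -79, -96) = 35
South (Blue): min(9, 35) = 9
start (Red): max(7, 9) = 9

9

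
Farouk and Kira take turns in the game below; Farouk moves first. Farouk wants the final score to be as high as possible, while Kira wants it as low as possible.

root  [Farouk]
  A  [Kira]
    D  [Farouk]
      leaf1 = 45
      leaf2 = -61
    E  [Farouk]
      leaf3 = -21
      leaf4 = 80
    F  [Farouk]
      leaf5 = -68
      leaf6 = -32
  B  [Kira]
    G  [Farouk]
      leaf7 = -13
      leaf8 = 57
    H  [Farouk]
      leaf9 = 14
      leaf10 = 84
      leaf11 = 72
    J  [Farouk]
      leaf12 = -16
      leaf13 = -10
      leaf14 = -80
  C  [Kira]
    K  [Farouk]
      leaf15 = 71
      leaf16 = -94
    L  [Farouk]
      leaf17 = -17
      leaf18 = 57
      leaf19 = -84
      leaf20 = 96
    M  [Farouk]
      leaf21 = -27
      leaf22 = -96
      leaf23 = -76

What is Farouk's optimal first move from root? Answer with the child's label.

B

D (Farouk): max(45, -61) = 45
E (Farouk): max(-21, 80) = 80
F (Farouk): max(-68, -32) = -32
A (Kira): min(45, 80, -32) = -32
G (Farouk): max(-13, 57) = 57
H (Farouk): max(14, 84, 72) = 84
J (Farouk): max(-16, -10, -80) = -10
B (Kira): min(57, 84, -10) = -10
K (Farouk): max(71, -94) = 71
L (Farouk): max(-17, 57, -84, 96) = 96
M (Farouk): max(-27, -96, -76) = -27
C (Kira): min(71, 96, -27) = -27
root (Farouk): max(-32, -10, -27) = -10
Farouk at root wants the highest of {A=-32, B=-10, C=-27}, so chooses B.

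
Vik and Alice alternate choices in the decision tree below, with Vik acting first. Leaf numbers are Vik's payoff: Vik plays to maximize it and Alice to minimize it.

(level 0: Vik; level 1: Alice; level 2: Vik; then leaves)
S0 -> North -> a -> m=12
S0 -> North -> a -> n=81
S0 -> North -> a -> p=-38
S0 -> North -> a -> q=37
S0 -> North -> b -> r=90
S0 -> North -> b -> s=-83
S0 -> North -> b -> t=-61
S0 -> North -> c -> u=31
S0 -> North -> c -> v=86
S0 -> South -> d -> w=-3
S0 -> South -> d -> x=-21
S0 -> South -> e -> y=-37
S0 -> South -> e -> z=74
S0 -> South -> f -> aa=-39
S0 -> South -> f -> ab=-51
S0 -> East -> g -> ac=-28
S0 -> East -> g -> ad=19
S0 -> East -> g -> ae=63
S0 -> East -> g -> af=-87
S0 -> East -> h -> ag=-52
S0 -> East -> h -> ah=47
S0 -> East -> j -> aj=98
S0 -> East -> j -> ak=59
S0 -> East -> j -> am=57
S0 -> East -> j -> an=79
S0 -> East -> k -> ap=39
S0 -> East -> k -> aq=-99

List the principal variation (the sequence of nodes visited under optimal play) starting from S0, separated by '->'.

a (Vik): max(12, 81, -38, 37) = 81
b (Vik): max(90, -83, -61) = 90
c (Vik): max(31, 86) = 86
North (Alice): min(81, 90, 86) = 81
d (Vik): max(-3, -21) = -3
e (Vik): max(-37, 74) = 74
f (Vik): max(-39, -51) = -39
South (Alice): min(-3, 74, -39) = -39
g (Vik): max(-28, 19, 63, -87) = 63
h (Vik): max(-52, 47) = 47
j (Vik): max(98, 59, 57, 79) = 98
k (Vik): max(39, -99) = 39
East (Alice): min(63, 47, 98, 39) = 39
S0 (Vik): max(81, -39, 39) = 81
At S0, Vik picks North (highest: 81).
At North, Alice picks a (lowest: 81).
At a, Vik picks n (highest: 81).
Terminal value 81.

S0 -> North -> a -> n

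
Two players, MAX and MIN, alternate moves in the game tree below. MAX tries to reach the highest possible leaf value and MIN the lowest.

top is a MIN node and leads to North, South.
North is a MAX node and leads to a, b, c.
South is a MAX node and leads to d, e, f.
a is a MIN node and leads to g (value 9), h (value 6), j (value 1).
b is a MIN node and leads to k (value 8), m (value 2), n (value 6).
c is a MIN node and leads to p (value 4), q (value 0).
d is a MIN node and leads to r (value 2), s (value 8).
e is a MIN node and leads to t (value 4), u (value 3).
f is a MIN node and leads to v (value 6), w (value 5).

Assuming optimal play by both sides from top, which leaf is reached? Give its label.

a (MIN): min(9, 6, 1) = 1
b (MIN): min(8, 2, 6) = 2
c (MIN): min(4, 0) = 0
North (MAX): max(1, 2, 0) = 2
d (MIN): min(2, 8) = 2
e (MIN): min(4, 3) = 3
f (MIN): min(6, 5) = 5
South (MAX): max(2, 3, 5) = 5
top (MIN): min(2, 5) = 2
At top, MIN picks North (lowest: 2).
At North, MAX picks b (highest: 2).
At b, MIN picks m (lowest: 2).
Terminal value 2.

m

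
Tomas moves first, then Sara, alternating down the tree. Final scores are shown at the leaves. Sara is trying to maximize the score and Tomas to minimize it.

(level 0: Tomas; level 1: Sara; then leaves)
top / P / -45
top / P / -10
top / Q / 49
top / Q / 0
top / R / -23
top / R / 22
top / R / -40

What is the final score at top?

-10

P (Sara): max(-45, -10) = -10
Q (Sara): max(49, 0) = 49
R (Sara): max(-23, 22, -40) = 22
top (Tomas): min(-10, 49, 22) = -10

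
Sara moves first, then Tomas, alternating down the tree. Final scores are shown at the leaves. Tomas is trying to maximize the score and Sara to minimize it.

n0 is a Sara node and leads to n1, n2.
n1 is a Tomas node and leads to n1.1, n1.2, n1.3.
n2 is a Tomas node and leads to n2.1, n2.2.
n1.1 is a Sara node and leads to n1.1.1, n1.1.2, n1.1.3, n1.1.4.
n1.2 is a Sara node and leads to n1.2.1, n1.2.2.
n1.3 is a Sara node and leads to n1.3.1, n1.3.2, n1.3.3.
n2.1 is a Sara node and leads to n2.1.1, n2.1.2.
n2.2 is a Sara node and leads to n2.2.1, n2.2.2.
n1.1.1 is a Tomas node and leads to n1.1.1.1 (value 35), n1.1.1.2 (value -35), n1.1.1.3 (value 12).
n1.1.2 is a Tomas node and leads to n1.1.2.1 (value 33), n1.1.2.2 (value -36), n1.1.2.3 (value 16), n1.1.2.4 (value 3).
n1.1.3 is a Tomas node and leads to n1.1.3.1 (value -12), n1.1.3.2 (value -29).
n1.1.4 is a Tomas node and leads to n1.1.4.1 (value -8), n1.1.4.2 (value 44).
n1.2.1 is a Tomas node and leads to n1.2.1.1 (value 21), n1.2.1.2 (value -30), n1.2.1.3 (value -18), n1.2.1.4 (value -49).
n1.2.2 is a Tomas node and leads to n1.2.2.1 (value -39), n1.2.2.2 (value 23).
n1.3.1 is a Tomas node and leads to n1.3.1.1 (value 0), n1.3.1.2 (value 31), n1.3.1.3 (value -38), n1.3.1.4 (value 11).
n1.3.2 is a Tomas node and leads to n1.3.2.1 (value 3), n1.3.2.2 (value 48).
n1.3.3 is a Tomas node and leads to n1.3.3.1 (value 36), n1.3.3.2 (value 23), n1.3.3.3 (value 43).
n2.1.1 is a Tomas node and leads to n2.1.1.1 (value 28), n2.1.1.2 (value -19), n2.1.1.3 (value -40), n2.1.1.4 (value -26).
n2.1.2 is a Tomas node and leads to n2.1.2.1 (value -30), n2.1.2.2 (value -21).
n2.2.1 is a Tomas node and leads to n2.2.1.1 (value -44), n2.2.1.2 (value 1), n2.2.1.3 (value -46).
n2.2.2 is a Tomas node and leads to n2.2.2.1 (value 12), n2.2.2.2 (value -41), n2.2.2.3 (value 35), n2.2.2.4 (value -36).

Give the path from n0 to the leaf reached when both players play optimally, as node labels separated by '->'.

n1.1.1 (Tomas): max(35, -35, 12) = 35
n1.1.2 (Tomas): max(33, -36, 16, 3) = 33
n1.1.3 (Tomas): max(-12, -29) = -12
n1.1.4 (Tomas): max(-8, 44) = 44
n1.1 (Sara): min(35, 33, -12, 44) = -12
n1.2.1 (Tomas): max(21, -30, -18, -49) = 21
n1.2.2 (Tomas): max(-39, 23) = 23
n1.2 (Sara): min(21, 23) = 21
n1.3.1 (Tomas): max(0, 31, -38, 11) = 31
n1.3.2 (Tomas): max(3, 48) = 48
n1.3.3 (Tomas): max(36, 23, 43) = 43
n1.3 (Sara): min(31, 48, 43) = 31
n1 (Tomas): max(-12, 21, 31) = 31
n2.1.1 (Tomas): max(28, -19, -40, -26) = 28
n2.1.2 (Tomas): max(-30, -21) = -21
n2.1 (Sara): min(28, -21) = -21
n2.2.1 (Tomas): max(-44, 1, -46) = 1
n2.2.2 (Tomas): max(12, -41, 35, -36) = 35
n2.2 (Sara): min(1, 35) = 1
n2 (Tomas): max(-21, 1) = 1
n0 (Sara): min(31, 1) = 1
At n0, Sara picks n2 (lowest: 1).
At n2, Tomas picks n2.2 (highest: 1).
At n2.2, Sara picks n2.2.1 (lowest: 1).
At n2.2.1, Tomas picks n2.2.1.2 (highest: 1).
Terminal value 1.

n0 -> n2 -> n2.2 -> n2.2.1 -> n2.2.1.2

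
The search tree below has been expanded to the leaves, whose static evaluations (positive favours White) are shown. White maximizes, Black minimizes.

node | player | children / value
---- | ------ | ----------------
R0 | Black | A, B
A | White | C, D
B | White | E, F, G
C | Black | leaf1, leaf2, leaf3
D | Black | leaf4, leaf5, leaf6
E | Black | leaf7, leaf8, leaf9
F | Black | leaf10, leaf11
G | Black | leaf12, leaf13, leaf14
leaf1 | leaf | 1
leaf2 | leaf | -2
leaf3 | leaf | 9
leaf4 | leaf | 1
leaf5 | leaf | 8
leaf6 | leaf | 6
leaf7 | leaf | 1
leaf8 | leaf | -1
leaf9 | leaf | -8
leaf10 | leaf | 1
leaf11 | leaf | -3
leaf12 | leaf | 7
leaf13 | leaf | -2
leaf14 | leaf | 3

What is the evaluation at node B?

-2

E (Black): min(1, -1, -8) = -8
F (Black): min(1, -3) = -3
G (Black): min(7, -2, 3) = -2
B (White): max(-8, -3, -2) = -2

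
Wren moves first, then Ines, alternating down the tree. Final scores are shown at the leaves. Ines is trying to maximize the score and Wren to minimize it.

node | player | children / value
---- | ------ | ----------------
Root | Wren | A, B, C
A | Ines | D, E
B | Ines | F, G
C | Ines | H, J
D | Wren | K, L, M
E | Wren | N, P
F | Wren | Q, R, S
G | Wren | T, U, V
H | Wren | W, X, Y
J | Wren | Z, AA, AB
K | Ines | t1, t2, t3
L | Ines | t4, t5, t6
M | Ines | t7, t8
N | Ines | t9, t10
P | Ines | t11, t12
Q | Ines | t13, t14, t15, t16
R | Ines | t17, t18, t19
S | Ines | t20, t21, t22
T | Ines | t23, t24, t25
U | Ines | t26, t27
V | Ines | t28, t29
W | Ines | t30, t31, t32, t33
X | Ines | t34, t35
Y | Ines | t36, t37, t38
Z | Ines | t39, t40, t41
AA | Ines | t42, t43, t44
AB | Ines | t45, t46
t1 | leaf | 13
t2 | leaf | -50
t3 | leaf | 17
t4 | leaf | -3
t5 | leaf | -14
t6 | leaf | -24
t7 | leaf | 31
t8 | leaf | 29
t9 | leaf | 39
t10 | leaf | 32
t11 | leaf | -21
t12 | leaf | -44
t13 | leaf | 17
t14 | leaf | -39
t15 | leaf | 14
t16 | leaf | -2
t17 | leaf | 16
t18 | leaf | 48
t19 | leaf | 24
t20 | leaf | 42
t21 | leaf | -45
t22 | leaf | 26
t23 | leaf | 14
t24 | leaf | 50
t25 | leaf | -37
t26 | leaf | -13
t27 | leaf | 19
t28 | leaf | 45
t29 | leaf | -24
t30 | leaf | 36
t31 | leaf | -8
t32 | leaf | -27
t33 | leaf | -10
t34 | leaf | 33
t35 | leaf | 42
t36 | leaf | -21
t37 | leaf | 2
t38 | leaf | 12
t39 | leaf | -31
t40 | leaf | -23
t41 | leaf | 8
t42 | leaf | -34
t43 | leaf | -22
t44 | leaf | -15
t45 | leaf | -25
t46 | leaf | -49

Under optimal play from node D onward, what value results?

K (Ines): max(13, -50, 17) = 17
L (Ines): max(-3, -14, -24) = -3
M (Ines): max(31, 29) = 31
D (Wren): min(17, -3, 31) = -3

-3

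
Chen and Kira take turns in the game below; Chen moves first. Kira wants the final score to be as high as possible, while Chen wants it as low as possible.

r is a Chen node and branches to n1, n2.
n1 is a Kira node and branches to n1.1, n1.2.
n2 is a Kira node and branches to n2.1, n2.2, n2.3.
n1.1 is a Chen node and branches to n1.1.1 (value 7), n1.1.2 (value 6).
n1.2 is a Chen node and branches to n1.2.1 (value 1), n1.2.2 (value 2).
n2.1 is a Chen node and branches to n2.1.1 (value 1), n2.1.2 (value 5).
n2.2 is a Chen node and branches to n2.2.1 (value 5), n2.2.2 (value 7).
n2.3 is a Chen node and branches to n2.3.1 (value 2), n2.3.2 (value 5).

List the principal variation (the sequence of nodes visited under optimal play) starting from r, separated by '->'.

n1.1 (Chen): min(7, 6) = 6
n1.2 (Chen): min(1, 2) = 1
n1 (Kira): max(6, 1) = 6
n2.1 (Chen): min(1, 5) = 1
n2.2 (Chen): min(5, 7) = 5
n2.3 (Chen): min(2, 5) = 2
n2 (Kira): max(1, 5, 2) = 5
r (Chen): min(6, 5) = 5
At r, Chen picks n2 (lowest: 5).
At n2, Kira picks n2.2 (highest: 5).
At n2.2, Chen picks n2.2.1 (lowest: 5).
Terminal value 5.

r -> n2 -> n2.2 -> n2.2.1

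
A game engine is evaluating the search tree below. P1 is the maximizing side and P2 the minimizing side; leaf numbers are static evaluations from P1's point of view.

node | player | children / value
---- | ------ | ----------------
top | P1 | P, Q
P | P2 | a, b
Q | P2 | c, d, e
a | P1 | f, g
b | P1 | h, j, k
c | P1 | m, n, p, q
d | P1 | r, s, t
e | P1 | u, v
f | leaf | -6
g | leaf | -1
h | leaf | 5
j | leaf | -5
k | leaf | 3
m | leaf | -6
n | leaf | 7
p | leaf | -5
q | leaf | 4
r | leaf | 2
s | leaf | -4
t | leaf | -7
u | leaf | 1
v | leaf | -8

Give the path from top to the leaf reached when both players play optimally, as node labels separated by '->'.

a (P1): max(-6, -1) = -1
b (P1): max(5, -5, 3) = 5
P (P2): min(-1, 5) = -1
c (P1): max(-6, 7, -5, 4) = 7
d (P1): max(2, -4, -7) = 2
e (P1): max(1, -8) = 1
Q (P2): min(7, 2, 1) = 1
top (P1): max(-1, 1) = 1
At top, P1 picks Q (highest: 1).
At Q, P2 picks e (lowest: 1).
At e, P1 picks u (highest: 1).
Terminal value 1.

top -> Q -> e -> u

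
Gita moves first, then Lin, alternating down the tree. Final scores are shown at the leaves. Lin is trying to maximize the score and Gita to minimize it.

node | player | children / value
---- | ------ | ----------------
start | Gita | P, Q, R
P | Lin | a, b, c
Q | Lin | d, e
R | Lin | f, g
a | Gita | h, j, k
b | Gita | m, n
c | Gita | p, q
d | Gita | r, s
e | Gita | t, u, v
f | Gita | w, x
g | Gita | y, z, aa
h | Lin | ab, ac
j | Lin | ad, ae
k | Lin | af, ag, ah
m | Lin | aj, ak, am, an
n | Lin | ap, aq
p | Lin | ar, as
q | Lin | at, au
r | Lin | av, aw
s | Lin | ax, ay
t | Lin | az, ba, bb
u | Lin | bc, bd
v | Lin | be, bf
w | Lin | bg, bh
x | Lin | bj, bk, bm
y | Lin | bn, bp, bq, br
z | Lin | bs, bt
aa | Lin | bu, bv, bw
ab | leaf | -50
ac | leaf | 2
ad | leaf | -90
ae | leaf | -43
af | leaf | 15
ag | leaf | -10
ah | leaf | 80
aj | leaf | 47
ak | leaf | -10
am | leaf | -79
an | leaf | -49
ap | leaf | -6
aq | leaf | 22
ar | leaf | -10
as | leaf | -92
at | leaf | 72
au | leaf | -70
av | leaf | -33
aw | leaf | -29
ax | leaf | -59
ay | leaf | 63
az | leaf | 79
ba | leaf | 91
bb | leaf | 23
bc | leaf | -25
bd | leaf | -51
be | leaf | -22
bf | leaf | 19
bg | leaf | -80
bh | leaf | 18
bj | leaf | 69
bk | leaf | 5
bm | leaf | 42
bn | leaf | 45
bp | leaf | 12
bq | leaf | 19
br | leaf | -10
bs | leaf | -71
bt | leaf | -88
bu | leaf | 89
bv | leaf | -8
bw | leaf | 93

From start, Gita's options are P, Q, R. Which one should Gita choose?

h (Lin): max(-50, 2) = 2
j (Lin): max(-90, -43) = -43
k (Lin): max(15, -10, 80) = 80
a (Gita): min(2, -43, 80) = -43
m (Lin): max(47, -10, -79, -49) = 47
n (Lin): max(-6, 22) = 22
b (Gita): min(47, 22) = 22
p (Lin): max(-10, -92) = -10
q (Lin): max(72, -70) = 72
c (Gita): min(-10, 72) = -10
P (Lin): max(-43, 22, -10) = 22
r (Lin): max(-33, -29) = -29
s (Lin): max(-59, 63) = 63
d (Gita): min(-29, 63) = -29
t (Lin): max(79, 91, 23) = 91
u (Lin): max(-25, -51) = -25
v (Lin): max(-22, 19) = 19
e (Gita): min(91, -25, 19) = -25
Q (Lin): max(-29, -25) = -25
w (Lin): max(-80, 18) = 18
x (Lin): max(69, 5, 42) = 69
f (Gita): min(18, 69) = 18
y (Lin): max(45, 12, 19, -10) = 45
z (Lin): max(-71, -88) = -71
aa (Lin): max(89, -8, 93) = 93
g (Gita): min(45, -71, 93) = -71
R (Lin): max(18, -71) = 18
start (Gita): min(22, -25, 18) = -25
Gita at start wants the lowest of {P=22, Q=-25, R=18}, so chooses Q.

Q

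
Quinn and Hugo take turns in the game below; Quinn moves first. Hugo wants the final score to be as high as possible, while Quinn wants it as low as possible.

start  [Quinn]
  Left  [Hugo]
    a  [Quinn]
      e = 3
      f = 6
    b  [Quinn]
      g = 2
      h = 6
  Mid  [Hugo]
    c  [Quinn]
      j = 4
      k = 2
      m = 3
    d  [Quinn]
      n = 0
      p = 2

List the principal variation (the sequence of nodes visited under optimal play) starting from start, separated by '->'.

a (Quinn): min(3, 6) = 3
b (Quinn): min(2, 6) = 2
Left (Hugo): max(3, 2) = 3
c (Quinn): min(4, 2, 3) = 2
d (Quinn): min(0, 2) = 0
Mid (Hugo): max(2, 0) = 2
start (Quinn): min(3, 2) = 2
At start, Quinn picks Mid (lowest: 2).
At Mid, Hugo picks c (highest: 2).
At c, Quinn picks k (lowest: 2).
Terminal value 2.

start -> Mid -> c -> k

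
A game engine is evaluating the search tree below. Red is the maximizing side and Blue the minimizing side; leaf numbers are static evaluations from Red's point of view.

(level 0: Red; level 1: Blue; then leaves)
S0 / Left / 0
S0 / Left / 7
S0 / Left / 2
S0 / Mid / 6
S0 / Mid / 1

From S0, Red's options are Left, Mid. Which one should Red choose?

Left (Blue): min(0, 7, 2) = 0
Mid (Blue): min(6, 1) = 1
S0 (Red): max(0, 1) = 1
Red at S0 wants the highest of {Left=0, Mid=1}, so chooses Mid.

Mid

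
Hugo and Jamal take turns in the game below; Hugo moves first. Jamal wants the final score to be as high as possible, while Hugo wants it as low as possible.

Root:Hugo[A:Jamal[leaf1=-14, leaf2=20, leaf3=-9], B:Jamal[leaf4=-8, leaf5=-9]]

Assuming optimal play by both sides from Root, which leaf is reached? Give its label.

leaf4

A (Jamal): max(-14, 20, -9) = 20
B (Jamal): max(-8, -9) = -8
Root (Hugo): min(20, -8) = -8
At Root, Hugo picks B (lowest: -8).
At B, Jamal picks leaf4 (highest: -8).
Terminal value -8.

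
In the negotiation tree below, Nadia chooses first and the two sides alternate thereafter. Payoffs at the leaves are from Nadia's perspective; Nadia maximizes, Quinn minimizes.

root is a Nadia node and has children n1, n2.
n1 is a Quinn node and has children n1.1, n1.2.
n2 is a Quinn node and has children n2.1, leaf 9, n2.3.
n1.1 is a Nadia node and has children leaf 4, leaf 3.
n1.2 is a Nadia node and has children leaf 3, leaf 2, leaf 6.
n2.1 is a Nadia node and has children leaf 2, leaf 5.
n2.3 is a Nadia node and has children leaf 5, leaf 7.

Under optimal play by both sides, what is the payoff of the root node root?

5

n1.1 (Nadia): max(4, 3) = 4
n1.2 (Nadia): max(3, 2, 6) = 6
n1 (Quinn): min(4, 6) = 4
n2.1 (Nadia): max(2, 5) = 5
n2.3 (Nadia): max(5, 7) = 7
n2 (Quinn): min(5, 9, 7) = 5
root (Nadia): max(4, 5) = 5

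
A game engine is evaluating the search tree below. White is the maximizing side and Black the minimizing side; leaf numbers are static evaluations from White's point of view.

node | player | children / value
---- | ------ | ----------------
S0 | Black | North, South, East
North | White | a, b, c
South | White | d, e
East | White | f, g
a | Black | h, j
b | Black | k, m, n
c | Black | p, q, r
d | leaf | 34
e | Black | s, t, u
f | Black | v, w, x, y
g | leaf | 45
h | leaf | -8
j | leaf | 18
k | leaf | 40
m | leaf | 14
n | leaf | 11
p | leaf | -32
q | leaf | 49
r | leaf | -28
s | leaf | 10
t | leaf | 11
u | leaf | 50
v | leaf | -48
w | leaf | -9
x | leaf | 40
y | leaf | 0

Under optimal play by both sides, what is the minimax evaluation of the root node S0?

a (Black): min(-8, 18) = -8
b (Black): min(40, 14, 11) = 11
c (Black): min(-32, 49, -28) = -32
North (White): max(-8, 11, -32) = 11
e (Black): min(10, 11, 50) = 10
South (White): max(34, 10) = 34
f (Black): min(-48, -9, 40, 0) = -48
East (White): max(-48, 45) = 45
S0 (Black): min(11, 34, 45) = 11

11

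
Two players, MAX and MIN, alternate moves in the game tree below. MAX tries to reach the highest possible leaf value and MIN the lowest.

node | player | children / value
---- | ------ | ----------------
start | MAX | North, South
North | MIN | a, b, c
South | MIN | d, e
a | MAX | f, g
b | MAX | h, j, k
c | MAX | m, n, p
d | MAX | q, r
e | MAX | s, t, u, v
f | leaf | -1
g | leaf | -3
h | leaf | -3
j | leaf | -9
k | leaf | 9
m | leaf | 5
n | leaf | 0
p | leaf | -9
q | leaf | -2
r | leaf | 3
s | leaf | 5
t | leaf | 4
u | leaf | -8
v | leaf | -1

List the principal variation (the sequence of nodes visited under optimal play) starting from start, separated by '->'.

a (MAX): max(-1, -3) = -1
b (MAX): max(-3, -9, 9) = 9
c (MAX): max(5, 0, -9) = 5
North (MIN): min(-1, 9, 5) = -1
d (MAX): max(-2, 3) = 3
e (MAX): max(5, 4, -8, -1) = 5
South (MIN): min(3, 5) = 3
start (MAX): max(-1, 3) = 3
At start, MAX picks South (highest: 3).
At South, MIN picks d (lowest: 3).
At d, MAX picks r (highest: 3).
Terminal value 3.

start -> South -> d -> r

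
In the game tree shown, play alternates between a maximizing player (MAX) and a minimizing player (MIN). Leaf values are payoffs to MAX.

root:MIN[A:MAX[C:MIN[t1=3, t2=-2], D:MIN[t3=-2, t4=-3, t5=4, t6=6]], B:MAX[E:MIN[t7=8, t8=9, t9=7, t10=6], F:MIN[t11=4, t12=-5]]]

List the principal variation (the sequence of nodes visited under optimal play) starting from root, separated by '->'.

root -> A -> C -> t2

C (MIN): min(3, -2) = -2
D (MIN): min(-2, -3, 4, 6) = -3
A (MAX): max(-2, -3) = -2
E (MIN): min(8, 9, 7, 6) = 6
F (MIN): min(4, -5) = -5
B (MAX): max(6, -5) = 6
root (MIN): min(-2, 6) = -2
At root, MIN picks A (lowest: -2).
At A, MAX picks C (highest: -2).
At C, MIN picks t2 (lowest: -2).
Terminal value -2.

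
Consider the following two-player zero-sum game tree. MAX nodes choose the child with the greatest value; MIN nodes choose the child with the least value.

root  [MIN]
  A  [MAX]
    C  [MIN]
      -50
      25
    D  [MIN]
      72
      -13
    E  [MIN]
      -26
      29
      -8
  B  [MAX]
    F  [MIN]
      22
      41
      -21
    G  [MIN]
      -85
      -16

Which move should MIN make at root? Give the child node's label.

C (MIN): min(-50, 25) = -50
D (MIN): min(72, -13) = -13
E (MIN): min(-26, 29, -8) = -26
A (MAX): max(-50, -13, -26) = -13
F (MIN): min(22, 41, -21) = -21
G (MIN): min(-85, -16) = -85
B (MAX): max(-21, -85) = -21
root (MIN): min(-13, -21) = -21
MIN at root wants the lowest of {A=-13, B=-21}, so chooses B.

B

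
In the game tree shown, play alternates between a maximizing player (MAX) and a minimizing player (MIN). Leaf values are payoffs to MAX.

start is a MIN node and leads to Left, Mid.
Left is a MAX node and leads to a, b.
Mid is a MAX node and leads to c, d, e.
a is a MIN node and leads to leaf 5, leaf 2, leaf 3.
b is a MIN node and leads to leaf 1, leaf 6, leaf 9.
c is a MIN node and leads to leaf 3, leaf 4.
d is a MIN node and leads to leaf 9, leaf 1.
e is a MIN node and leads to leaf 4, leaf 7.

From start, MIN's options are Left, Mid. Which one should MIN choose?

a (MIN): min(5, 2, 3) = 2
b (MIN): min(1, 6, 9) = 1
Left (MAX): max(2, 1) = 2
c (MIN): min(3, 4) = 3
d (MIN): min(9, 1) = 1
e (MIN): min(4, 7) = 4
Mid (MAX): max(3, 1, 4) = 4
start (MIN): min(2, 4) = 2
MIN at start wants the lowest of {Left=2, Mid=4}, so chooses Left.

Left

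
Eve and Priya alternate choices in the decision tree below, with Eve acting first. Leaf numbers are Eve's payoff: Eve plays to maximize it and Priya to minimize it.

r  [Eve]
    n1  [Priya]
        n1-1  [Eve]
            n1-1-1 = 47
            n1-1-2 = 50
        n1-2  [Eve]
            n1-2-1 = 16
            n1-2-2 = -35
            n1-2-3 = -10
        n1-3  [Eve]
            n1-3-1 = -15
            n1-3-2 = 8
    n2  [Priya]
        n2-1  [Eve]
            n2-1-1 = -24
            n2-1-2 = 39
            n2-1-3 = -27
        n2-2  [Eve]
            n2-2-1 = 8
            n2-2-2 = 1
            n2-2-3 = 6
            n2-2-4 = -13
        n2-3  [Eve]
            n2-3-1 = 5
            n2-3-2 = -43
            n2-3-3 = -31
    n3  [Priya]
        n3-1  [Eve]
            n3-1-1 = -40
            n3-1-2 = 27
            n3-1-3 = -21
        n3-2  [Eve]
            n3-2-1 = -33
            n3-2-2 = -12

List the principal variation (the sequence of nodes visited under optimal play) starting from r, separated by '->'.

r -> n1 -> n1-3 -> n1-3-2

n1-1 (Eve): max(47, 50) = 50
n1-2 (Eve): max(16, -35, -10) = 16
n1-3 (Eve): max(-15, 8) = 8
n1 (Priya): min(50, 16, 8) = 8
n2-1 (Eve): max(-24, 39, -27) = 39
n2-2 (Eve): max(8, 1, 6, -13) = 8
n2-3 (Eve): max(5, -43, -31) = 5
n2 (Priya): min(39, 8, 5) = 5
n3-1 (Eve): max(-40, 27, -21) = 27
n3-2 (Eve): max(-33, -12) = -12
n3 (Priya): min(27, -12) = -12
r (Eve): max(8, 5, -12) = 8
At r, Eve picks n1 (highest: 8).
At n1, Priya picks n1-3 (lowest: 8).
At n1-3, Eve picks n1-3-2 (highest: 8).
Terminal value 8.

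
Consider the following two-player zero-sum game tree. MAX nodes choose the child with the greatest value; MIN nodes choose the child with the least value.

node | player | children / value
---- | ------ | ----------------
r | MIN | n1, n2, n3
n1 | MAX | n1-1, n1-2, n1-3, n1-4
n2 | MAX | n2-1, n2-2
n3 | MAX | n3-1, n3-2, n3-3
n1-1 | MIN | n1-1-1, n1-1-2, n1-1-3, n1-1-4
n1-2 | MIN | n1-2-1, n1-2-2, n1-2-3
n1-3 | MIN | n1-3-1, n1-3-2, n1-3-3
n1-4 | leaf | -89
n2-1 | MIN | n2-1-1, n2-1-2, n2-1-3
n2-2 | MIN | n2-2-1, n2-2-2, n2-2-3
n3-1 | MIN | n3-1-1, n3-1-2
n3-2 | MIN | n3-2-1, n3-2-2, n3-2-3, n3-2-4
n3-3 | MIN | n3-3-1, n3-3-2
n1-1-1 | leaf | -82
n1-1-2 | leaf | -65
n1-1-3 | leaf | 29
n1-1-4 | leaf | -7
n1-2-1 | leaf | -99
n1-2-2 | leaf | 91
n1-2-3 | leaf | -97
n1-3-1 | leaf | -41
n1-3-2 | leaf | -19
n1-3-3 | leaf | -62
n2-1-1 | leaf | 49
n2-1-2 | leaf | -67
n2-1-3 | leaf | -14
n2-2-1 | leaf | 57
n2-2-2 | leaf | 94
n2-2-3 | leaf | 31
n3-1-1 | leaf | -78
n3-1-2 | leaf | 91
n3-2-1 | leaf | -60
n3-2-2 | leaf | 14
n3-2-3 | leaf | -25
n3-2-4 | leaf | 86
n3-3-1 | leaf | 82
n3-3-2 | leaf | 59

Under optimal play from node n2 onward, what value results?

n2-1 (MIN): min(49, -67, -14) = -67
n2-2 (MIN): min(57, 94, 31) = 31
n2 (MAX): max(-67, 31) = 31

31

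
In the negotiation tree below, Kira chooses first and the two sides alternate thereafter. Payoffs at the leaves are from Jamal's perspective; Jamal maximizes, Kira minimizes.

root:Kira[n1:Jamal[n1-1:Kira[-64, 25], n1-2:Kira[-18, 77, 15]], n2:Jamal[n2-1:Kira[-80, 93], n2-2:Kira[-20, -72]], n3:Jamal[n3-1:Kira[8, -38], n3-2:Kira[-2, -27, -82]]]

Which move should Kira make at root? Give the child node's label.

n1-1 (Kira): min(-64, 25) = -64
n1-2 (Kira): min(-18, 77, 15) = -18
n1 (Jamal): max(-64, -18) = -18
n2-1 (Kira): min(-80, 93) = -80
n2-2 (Kira): min(-20, -72) = -72
n2 (Jamal): max(-80, -72) = -72
n3-1 (Kira): min(8, -38) = -38
n3-2 (Kira): min(-2, -27, -82) = -82
n3 (Jamal): max(-38, -82) = -38
root (Kira): min(-18, -72, -38) = -72
Kira at root wants the lowest of {n1=-18, n2=-72, n3=-38}, so chooses n2.

n2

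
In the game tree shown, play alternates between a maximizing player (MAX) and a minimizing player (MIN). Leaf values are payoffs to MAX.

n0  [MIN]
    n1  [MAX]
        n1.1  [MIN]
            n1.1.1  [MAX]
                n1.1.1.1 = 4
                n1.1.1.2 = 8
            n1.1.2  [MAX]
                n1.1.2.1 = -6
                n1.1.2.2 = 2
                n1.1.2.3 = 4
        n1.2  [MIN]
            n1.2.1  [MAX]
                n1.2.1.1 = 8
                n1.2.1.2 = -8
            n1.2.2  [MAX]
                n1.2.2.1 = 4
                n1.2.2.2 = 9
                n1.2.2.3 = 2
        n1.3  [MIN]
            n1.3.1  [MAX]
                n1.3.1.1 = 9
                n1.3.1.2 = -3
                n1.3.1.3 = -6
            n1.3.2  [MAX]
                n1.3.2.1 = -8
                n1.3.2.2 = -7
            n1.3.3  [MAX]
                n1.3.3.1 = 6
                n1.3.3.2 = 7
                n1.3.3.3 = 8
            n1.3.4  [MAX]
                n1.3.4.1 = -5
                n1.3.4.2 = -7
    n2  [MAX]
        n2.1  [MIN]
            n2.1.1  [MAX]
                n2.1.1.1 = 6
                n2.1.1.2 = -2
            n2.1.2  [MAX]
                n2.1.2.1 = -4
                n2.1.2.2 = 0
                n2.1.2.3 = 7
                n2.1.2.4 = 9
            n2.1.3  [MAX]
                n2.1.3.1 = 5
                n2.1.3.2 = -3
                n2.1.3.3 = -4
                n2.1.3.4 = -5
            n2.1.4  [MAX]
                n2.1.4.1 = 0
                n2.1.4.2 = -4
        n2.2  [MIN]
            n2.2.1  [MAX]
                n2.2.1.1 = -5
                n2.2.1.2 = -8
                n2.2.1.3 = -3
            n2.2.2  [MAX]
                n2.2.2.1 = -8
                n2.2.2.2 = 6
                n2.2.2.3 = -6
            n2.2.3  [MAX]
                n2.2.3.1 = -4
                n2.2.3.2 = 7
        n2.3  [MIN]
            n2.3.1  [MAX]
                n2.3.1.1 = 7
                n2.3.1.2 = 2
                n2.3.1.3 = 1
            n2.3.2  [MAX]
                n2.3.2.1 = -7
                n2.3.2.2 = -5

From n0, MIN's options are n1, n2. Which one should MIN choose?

n1.1.1 (MAX): max(4, 8) = 8
n1.1.2 (MAX): max(-6, 2, 4) = 4
n1.1 (MIN): min(8, 4) = 4
n1.2.1 (MAX): max(8, -8) = 8
n1.2.2 (MAX): max(4, 9, 2) = 9
n1.2 (MIN): min(8, 9) = 8
n1.3.1 (MAX): max(9, -3, -6) = 9
n1.3.2 (MAX): max(-8, -7) = -7
n1.3.3 (MAX): max(6, 7, 8) = 8
n1.3.4 (MAX): max(-5, -7) = -5
n1.3 (MIN): min(9, -7, 8, -5) = -7
n1 (MAX): max(4, 8, -7) = 8
n2.1.1 (MAX): max(6, -2) = 6
n2.1.2 (MAX): max(-4, 0, 7, 9) = 9
n2.1.3 (MAX): max(5, -3, -4, -5) = 5
n2.1.4 (MAX): max(0, -4) = 0
n2.1 (MIN): min(6, 9, 5, 0) = 0
n2.2.1 (MAX): max(-5, -8, -3) = -3
n2.2.2 (MAX): max(-8, 6, -6) = 6
n2.2.3 (MAX): max(-4, 7) = 7
n2.2 (MIN): min(-3, 6, 7) = -3
n2.3.1 (MAX): max(7, 2, 1) = 7
n2.3.2 (MAX): max(-7, -5) = -5
n2.3 (MIN): min(7, -5) = -5
n2 (MAX): max(0, -3, -5) = 0
n0 (MIN): min(8, 0) = 0
MIN at n0 wants the lowest of {n1=8, n2=0}, so chooses n2.

n2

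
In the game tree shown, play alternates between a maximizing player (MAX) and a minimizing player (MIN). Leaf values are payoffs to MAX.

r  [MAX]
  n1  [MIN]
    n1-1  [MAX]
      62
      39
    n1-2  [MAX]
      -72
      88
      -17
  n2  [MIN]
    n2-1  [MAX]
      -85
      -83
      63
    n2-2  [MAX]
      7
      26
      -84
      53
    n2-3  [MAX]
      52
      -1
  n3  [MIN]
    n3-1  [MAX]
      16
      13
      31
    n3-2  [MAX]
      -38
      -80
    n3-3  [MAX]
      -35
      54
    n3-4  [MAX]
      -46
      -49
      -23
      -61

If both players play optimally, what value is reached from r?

n1-1 (MAX): max(62, 39) = 62
n1-2 (MAX): max(-72, 88, -17) = 88
n1 (MIN): min(62, 88) = 62
n2-1 (MAX): max(-85, -83, 63) = 63
n2-2 (MAX): max(7, 26, -84, 53) = 53
n2-3 (MAX): max(52, -1) = 52
n2 (MIN): min(63, 53, 52) = 52
n3-1 (MAX): max(16, 13, 31) = 31
n3-2 (MAX): max(-38, -80) = -38
n3-3 (MAX): max(-35, 54) = 54
n3-4 (MAX): max(-46, -49, -23, -61) = -23
n3 (MIN): min(31, -38, 54, -23) = -38
r (MAX): max(62, 52, -38) = 62

62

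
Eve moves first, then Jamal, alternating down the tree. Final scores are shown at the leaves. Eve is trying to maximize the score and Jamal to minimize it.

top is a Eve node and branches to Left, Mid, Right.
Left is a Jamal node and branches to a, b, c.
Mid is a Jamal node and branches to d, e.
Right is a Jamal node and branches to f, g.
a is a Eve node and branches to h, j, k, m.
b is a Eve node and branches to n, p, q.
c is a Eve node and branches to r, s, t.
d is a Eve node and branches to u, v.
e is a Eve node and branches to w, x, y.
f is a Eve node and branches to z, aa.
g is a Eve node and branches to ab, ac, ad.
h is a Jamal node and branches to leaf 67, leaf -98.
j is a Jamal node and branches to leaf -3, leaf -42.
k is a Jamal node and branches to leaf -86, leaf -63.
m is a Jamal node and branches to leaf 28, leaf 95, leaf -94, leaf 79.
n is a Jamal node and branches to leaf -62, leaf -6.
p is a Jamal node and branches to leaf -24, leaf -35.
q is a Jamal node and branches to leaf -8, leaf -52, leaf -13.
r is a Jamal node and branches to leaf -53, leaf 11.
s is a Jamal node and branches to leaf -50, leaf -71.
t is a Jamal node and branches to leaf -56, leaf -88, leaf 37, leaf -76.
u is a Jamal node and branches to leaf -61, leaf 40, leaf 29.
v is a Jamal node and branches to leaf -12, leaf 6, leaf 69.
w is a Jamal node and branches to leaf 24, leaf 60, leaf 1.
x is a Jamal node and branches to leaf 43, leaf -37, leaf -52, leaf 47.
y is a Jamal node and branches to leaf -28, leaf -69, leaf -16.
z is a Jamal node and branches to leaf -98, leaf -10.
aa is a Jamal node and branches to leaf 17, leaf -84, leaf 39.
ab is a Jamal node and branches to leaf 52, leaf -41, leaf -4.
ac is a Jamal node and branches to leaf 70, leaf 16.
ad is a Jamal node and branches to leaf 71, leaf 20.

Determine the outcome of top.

-12

h (Jamal): min(67, -98) = -98
j (Jamal): min(-3, -42) = -42
k (Jamal): min(-86, -63) = -86
m (Jamal): min(28, 95, -94, 79) = -94
a (Eve): max(-98, -42, -86, -94) = -42
n (Jamal): min(-62, -6) = -62
p (Jamal): min(-24, -35) = -35
q (Jamal): min(-8, -52, -13) = -52
b (Eve): max(-62, -35, -52) = -35
r (Jamal): min(-53, 11) = -53
s (Jamal): min(-50, -71) = -71
t (Jamal): min(-56, -88, 37, -76) = -88
c (Eve): max(-53, -71, -88) = -53
Left (Jamal): min(-42, -35, -53) = -53
u (Jamal): min(-61, 40, 29) = -61
v (Jamal): min(-12, 6, 69) = -12
d (Eve): max(-61, -12) = -12
w (Jamal): min(24, 60, 1) = 1
x (Jamal): min(43, -37, -52, 47) = -52
y (Jamal): min(-28, -69, -16) = -69
e (Eve): max(1, -52, -69) = 1
Mid (Jamal): min(-12, 1) = -12
z (Jamal): min(-98, -10) = -98
aa (Jamal): min(17, -84, 39) = -84
f (Eve): max(-98, -84) = -84
ab (Jamal): min(52, -41, -4) = -41
ac (Jamal): min(70, 16) = 16
ad (Jamal): min(71, 20) = 20
g (Eve): max(-41, 16, 20) = 20
Right (Jamal): min(-84, 20) = -84
top (Eve): max(-53, -12, -84) = -12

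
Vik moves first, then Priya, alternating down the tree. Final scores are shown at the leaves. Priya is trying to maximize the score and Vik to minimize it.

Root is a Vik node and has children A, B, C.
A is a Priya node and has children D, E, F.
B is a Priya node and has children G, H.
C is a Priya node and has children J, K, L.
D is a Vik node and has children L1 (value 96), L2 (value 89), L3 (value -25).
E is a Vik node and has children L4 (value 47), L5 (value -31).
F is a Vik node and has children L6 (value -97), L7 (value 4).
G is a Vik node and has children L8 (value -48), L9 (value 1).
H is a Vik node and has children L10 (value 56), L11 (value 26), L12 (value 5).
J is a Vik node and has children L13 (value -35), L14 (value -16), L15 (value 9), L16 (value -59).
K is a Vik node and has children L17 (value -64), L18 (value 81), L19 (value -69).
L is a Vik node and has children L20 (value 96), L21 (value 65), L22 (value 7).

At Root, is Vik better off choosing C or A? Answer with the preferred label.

J (Vik): min(-35, -16, 9, -59) = -59
K (Vik): min(-64, 81, -69) = -69
L (Vik): min(96, 65, 7) = 7
C (Priya): max(-59, -69, 7) = 7
D (Vik): min(96, 89, -25) = -25
E (Vik): min(47, -31) = -31
F (Vik): min(-97, 4) = -97
A (Priya): max(-25, -31, -97) = -25
Vik prefers the lower value; C=7, A=-25. A is better since -25 < 7.

A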